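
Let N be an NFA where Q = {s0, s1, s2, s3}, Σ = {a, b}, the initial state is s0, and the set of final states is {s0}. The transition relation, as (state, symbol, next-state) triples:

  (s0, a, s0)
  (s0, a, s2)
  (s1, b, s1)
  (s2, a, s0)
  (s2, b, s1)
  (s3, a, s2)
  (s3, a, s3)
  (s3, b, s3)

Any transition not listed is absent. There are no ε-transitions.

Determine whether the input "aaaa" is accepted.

Yes

Start in {s0}.
Read 'a': {s0} → {s0, s2}.
Read 'a': {s0, s2} → {s0, s2}.
Read 'a': {s0, s2} → {s0, s2}.
Read 'a': {s0, s2} → {s0, s2}.
The final set {s0, s2} contains the accepting state s0.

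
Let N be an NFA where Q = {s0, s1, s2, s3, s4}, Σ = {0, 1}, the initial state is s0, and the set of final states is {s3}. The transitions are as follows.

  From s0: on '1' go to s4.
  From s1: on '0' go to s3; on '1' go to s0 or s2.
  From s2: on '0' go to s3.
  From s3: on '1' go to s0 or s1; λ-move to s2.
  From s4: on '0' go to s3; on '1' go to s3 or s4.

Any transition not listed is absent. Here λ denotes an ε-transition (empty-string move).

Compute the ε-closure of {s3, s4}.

{s2, s3, s4}

Begin with {s3, s4}.
ε-move s3 → s2; add s2.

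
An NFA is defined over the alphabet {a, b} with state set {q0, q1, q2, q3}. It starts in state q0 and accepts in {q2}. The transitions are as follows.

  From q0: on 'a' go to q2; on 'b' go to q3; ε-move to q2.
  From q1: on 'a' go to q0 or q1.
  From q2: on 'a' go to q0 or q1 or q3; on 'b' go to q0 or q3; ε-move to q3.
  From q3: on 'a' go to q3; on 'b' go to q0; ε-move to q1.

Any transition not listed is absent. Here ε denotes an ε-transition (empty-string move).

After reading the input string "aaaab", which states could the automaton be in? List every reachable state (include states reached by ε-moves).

Start: ε-closure({q0}) = {q0, q1, q2, q3}.
Read 'a': {q0, q1, q2, q3} → {q0, q1, q2, q3}.
Read 'a': {q0, q1, q2, q3} → {q0, q1, q2, q3}.
Read 'a': {q0, q1, q2, q3} → {q0, q1, q2, q3}.
Read 'a': {q0, q1, q2, q3} → {q0, q1, q2, q3}.
Read 'b': {q0, q1, q2, q3} → {q0, q1, q2, q3}.

{q0, q1, q2, q3}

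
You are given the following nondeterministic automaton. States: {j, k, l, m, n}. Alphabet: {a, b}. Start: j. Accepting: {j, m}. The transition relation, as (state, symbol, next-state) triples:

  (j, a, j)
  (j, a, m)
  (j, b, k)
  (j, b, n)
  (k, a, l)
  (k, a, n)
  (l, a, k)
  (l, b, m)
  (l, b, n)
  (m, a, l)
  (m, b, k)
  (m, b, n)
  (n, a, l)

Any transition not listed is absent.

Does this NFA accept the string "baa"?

Start in {j}.
Read 'b': {j} → {k, n}.
Read 'a': {k, n} → {l, n}.
Read 'a': {l, n} → {k, l}.
The final set {k, l} contains no accepting state.

No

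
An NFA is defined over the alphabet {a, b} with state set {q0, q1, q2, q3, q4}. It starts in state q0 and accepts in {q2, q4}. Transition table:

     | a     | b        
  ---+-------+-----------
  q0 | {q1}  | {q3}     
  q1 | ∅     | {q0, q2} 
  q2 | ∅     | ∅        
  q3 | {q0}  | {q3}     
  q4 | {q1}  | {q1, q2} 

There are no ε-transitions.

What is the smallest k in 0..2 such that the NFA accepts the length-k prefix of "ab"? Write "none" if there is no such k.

2

Start in {q0}.
Read 'a': {q0} → {q1}.
Read 'b': {q1} → {q0, q2}.
None of the earlier sets intersect F, but {q0, q2} does.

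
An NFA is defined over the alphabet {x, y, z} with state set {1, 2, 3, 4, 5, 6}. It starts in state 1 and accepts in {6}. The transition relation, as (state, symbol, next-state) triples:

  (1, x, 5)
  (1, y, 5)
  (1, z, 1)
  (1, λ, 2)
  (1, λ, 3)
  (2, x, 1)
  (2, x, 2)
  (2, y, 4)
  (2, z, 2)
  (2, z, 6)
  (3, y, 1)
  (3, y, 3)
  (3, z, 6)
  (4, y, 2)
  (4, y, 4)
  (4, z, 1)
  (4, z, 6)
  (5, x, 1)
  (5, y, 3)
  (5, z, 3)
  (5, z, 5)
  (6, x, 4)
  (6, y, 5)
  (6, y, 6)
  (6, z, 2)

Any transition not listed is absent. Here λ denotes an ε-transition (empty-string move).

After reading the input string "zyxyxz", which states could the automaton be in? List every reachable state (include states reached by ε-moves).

{1, 2, 3, 5, 6}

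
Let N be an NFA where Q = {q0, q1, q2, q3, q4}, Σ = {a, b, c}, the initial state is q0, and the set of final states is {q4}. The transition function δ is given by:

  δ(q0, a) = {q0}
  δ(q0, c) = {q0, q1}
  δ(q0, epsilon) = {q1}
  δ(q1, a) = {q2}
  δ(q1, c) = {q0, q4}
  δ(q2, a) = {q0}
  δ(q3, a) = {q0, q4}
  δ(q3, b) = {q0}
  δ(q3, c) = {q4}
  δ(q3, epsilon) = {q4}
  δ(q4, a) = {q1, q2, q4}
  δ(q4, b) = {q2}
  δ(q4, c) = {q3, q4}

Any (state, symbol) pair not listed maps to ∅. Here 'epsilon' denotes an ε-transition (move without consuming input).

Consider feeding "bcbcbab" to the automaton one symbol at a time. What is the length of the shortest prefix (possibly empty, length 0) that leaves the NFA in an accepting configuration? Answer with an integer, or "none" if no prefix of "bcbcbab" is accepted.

none

Start: ε-closure({q0}) = {q0, q1}.
Read 'b': {q0, q1} → ∅.
The set is empty and remains empty for the remaining 6 symbols.
No reachable set along the way intersects F.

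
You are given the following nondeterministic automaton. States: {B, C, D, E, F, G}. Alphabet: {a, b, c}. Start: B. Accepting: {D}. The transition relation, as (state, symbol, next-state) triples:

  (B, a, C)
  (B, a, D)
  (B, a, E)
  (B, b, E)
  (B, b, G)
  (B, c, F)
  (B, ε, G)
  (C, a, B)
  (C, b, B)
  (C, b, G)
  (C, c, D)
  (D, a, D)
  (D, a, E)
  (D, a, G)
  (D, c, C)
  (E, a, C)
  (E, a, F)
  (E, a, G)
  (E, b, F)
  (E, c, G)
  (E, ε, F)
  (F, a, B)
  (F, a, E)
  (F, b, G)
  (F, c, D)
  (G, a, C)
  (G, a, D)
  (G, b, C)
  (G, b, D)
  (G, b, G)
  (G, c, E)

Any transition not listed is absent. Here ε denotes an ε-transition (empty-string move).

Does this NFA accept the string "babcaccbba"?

Yes

Start: ε-closure({B}) = {B, G}.
Read 'b': {B, G} → {C, D, E, F, G}.
Read 'a': {C, D, E, F, G} → {B, C, D, E, F, G}.
Read 'b': {B, C, D, E, F, G} → {B, C, D, E, F, G}.
Read 'c': {B, C, D, E, F, G} → {C, D, E, F, G}.
Read 'a': {C, D, E, F, G} → {B, C, D, E, F, G}.
Read 'c': {B, C, D, E, F, G} → {C, D, E, F, G}.
Read 'c': {C, D, E, F, G} → {C, D, E, F, G}.
Read 'b': {C, D, E, F, G} → {B, C, D, F, G}.
Read 'b': {B, C, D, F, G} → {B, C, D, E, F, G}.
Read 'a': {B, C, D, E, F, G} → {B, C, D, E, F, G}.
The final set {B, C, D, E, F, G} contains the accepting state D.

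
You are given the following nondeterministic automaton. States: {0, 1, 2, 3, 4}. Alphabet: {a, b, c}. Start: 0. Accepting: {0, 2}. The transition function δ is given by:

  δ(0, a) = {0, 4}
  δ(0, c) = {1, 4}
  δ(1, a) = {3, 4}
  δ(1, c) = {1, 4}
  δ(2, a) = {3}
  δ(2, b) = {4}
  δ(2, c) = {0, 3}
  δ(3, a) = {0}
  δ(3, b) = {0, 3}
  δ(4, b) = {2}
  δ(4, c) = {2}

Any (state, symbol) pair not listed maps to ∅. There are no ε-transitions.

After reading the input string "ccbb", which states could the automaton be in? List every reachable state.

{2, 4}

Start in {0}.
Read 'c': {0} → {1, 4}.
Read 'c': {1, 4} → {1, 2, 4}.
Read 'b': {1, 2, 4} → {2, 4}.
Read 'b': {2, 4} → {2, 4}.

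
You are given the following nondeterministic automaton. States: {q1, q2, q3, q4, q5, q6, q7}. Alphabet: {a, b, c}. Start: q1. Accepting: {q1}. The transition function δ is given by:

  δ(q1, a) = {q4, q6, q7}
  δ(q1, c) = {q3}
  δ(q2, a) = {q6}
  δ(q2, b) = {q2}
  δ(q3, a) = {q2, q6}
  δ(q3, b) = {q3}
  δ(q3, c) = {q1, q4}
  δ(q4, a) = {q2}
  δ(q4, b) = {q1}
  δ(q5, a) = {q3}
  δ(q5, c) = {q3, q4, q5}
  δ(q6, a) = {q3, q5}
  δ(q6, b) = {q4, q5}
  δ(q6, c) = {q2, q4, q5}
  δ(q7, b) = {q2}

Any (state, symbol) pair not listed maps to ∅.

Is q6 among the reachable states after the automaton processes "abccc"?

No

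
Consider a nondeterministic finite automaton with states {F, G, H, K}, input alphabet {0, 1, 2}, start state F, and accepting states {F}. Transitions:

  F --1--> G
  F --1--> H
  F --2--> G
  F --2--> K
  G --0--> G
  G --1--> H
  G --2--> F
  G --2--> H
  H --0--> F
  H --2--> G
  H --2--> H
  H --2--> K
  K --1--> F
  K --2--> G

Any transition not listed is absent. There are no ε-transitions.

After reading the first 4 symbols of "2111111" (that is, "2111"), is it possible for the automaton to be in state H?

Yes

Start in {F}.
Read '2': F→{G, K}; now {G, K}.
Read '1': G→{H}, K→{F}; now {F, H}.
Read '1': F→{G, H}, H→∅; now {G, H}.
Read '1': G→{H}, H→∅; now {H}.
State H is in {H}.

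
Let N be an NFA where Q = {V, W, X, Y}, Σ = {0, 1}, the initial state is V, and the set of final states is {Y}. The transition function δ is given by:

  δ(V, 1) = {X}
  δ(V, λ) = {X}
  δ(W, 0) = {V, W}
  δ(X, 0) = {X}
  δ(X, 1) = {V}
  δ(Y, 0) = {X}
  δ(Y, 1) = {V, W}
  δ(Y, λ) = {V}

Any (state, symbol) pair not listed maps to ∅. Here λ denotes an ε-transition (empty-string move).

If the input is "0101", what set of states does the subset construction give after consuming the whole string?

Start: ε-closure({V}) = {V, X}.
Read '0': {V, X} → {X}.
Read '1': {X} → {V, X}.
Read '0': {V, X} → {X}.
Read '1': {X} → {V, X}.

{V, X}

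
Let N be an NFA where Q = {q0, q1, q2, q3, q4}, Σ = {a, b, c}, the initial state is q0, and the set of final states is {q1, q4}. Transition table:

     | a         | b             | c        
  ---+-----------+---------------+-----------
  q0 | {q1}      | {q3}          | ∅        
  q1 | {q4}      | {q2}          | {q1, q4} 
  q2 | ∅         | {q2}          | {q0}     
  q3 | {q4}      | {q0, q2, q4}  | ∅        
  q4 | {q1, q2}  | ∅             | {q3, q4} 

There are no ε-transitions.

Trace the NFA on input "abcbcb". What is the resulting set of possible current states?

∅

Start in {q0}.
Read 'a': q0→{q1}; now {q1}.
Read 'b': q1→{q2}; now {q2}.
Read 'c': q2→{q0}; now {q0}.
Read 'b': q0→{q3}; now {q3}.
Read 'c': q3→∅; now ∅.
The set is empty and remains empty for the remaining 1 symbol.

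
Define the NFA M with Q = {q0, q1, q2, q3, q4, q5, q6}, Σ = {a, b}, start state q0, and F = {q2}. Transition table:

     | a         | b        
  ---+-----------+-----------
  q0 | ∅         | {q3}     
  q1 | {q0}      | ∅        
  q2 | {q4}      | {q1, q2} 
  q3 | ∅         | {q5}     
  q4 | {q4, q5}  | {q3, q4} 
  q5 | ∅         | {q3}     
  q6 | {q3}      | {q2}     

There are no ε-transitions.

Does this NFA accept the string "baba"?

No

Start in {q0}.
Read 'b': q0→{q3}; now {q3}.
Read 'a': q3→∅; now ∅.
The set is empty and remains empty for the remaining 2 symbols.
The final set ∅ contains no accepting state.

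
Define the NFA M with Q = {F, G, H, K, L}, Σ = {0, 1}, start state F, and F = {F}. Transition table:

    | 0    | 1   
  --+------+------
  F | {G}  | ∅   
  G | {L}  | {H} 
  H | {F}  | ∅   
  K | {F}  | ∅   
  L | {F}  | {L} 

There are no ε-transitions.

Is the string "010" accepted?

Start in {F}.
Read '0': {F} → {G}.
Read '1': {G} → {H}.
Read '0': {H} → {F}.
The final set {F} contains the accepting state F.

Yes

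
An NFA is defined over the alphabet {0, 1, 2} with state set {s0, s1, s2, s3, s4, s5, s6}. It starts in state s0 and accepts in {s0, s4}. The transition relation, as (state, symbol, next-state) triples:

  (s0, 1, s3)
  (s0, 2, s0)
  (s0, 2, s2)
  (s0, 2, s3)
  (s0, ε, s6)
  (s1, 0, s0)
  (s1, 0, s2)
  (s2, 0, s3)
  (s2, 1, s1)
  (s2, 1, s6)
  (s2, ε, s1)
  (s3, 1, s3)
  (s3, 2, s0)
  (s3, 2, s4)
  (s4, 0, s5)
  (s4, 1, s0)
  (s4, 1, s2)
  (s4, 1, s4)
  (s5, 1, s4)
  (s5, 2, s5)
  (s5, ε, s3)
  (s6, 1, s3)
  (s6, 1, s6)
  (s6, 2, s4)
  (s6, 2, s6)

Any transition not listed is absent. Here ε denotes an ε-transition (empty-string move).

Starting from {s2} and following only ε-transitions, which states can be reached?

{s1, s2}

Begin with {s2}.
ε-move s2 → s1; add s1.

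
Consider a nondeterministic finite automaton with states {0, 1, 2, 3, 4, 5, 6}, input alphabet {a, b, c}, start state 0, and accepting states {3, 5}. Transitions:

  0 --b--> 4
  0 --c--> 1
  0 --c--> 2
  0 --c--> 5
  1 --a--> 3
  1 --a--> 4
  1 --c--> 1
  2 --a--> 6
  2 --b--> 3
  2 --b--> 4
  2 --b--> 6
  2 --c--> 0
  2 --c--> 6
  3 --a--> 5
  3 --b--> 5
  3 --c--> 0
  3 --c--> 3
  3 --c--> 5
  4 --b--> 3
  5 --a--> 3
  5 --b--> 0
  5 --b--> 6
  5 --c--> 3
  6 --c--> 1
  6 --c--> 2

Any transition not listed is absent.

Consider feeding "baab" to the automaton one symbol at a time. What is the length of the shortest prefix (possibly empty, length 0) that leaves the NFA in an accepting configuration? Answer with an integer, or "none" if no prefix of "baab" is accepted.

none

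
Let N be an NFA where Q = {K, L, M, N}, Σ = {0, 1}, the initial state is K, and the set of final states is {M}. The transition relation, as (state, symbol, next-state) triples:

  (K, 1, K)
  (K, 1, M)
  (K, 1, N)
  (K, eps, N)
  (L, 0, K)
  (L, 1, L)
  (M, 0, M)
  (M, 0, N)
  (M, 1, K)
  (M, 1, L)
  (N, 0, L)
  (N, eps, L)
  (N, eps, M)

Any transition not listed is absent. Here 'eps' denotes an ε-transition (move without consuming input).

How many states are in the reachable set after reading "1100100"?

4

Start: ε-closure({K}) = {K, L, M, N}.
Read '1': K→{K, M, N}, L→{L}, M→{K, L}, N→∅; now {K, L, M, N}.
Read '1': K→{K, M, N}, L→{L}, M→{K, L}, N→∅; now {K, L, M, N}.
Read '0': K→∅, L→{K}, M→{M, N}, N→{L}; now {K, L, M, N}.
Read '0': K→∅, L→{K}, M→{M, N}, N→{L}; now {K, L, M, N}.
Read '1': K→{K, M, N}, L→{L}, M→{K, L}, N→∅; now {K, L, M, N}.
Read '0': K→∅, L→{K}, M→{M, N}, N→{L}; now {K, L, M, N}.
Read '0': K→∅, L→{K}, M→{M, N}, N→{L}; now {K, L, M, N}.
That set has 4 states.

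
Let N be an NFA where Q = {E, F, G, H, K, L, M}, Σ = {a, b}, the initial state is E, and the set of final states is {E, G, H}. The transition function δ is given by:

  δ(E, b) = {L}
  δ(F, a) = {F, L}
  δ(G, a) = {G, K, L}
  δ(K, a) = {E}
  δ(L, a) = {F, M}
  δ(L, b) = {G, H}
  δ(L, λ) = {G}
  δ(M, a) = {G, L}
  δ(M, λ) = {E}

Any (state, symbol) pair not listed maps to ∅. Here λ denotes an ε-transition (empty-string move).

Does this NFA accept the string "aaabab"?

Start in {E}.
Read 'a': E→∅; now ∅.
The set is empty and remains empty for the remaining 5 symbols.
The final set ∅ contains no accepting state.

No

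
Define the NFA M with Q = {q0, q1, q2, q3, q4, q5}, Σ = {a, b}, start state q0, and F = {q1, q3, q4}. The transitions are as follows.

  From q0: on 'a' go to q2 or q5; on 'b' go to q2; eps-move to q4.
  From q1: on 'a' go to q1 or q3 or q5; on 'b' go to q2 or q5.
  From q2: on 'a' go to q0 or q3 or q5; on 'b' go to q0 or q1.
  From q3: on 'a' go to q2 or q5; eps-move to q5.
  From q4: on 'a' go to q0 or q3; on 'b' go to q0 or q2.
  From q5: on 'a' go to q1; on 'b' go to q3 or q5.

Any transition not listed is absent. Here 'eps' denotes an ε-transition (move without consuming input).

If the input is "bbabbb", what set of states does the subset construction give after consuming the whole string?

Start: ε-closure({q0}) = {q0, q4}.
Read 'b': q0→{q2}, q4→{q0, q2}; union {q0, q2}; ε-closure = {q0, q2, q4}.
Read 'b': q0→{q2}, q2→{q0, q1}, q4→{q0, q2}; union {q0, q1, q2}; ε-closure = {q0, q1, q2, q4}.
Read 'a': q0→{q2, q5}, q1→{q1, q3, q5}, q2→{q0, q3, q5}, q4→{q0, q3}; union {q0, q1, q2, q3, q5}; ε-closure = {q0, q1, q2, q3, q4, q5}.
Read 'b': q0→{q2}, q1→{q2, q5}, q2→{q0, q1}, q3→∅, q4→{q0, q2}, q5→{q3, q5}; union {q0, q1, q2, q3, q5}; ε-closure = {q0, q1, q2, q3, q4, q5}.
Read 'b': q0→{q2}, q1→{q2, q5}, q2→{q0, q1}, q3→∅, q4→{q0, q2}, q5→{q3, q5}; union {q0, q1, q2, q3, q5}; ε-closure = {q0, q1, q2, q3, q4, q5}.
Read 'b': q0→{q2}, q1→{q2, q5}, q2→{q0, q1}, q3→∅, q4→{q0, q2}, q5→{q3, q5}; union {q0, q1, q2, q3, q5}; ε-closure = {q0, q1, q2, q3, q4, q5}.

{q0, q1, q2, q3, q4, q5}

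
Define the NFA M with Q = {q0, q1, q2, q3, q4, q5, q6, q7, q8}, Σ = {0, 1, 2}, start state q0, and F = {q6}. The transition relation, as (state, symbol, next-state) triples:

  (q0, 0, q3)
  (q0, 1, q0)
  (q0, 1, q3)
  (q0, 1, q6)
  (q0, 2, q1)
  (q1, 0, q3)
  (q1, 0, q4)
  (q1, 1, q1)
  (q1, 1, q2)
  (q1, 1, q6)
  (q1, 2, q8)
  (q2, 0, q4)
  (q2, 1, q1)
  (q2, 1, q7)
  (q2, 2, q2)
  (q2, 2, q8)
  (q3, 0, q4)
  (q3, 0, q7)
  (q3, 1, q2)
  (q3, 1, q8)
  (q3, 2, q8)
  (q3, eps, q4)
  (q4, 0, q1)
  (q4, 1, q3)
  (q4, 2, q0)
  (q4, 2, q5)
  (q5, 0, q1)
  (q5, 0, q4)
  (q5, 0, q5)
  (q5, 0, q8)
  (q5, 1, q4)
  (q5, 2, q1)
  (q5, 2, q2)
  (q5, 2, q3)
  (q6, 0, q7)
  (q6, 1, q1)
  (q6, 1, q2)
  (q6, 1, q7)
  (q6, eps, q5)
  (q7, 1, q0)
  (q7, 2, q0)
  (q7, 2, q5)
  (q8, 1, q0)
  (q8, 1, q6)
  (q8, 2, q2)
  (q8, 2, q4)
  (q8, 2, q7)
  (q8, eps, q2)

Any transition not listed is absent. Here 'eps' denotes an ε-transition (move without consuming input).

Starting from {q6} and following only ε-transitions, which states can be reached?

Begin with {q6}.
ε-move q6 → q5; add q5.

{q5, q6}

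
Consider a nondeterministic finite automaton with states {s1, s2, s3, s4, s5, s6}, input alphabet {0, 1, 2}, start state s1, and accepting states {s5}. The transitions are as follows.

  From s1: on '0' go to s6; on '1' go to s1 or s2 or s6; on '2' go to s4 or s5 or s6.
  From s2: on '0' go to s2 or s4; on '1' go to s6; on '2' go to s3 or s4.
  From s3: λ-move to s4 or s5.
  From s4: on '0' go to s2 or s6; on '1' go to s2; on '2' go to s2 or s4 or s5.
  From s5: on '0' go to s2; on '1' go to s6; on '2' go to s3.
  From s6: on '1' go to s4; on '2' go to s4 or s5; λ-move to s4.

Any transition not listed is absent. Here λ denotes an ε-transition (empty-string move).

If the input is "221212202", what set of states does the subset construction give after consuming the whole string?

Start in {s1}.
Read '2': s1→{s4, s5, s6}; now {s4, s5, s6}.
Read '2': s4→{s2, s4, s5}, s5→{s3}, s6→{s4, s5}; now {s2, s3, s4, s5}.
Read '1': s2→{s6}, s3→∅, s4→{s2}, s5→{s6}; union {s2, s6}; ε-closure = {s2, s4, s6}.
Read '2': s2→{s3, s4}, s4→{s2, s4, s5}, s6→{s4, s5}; now {s2, s3, s4, s5}.
Read '1': s2→{s6}, s3→∅, s4→{s2}, s5→{s6}; union {s2, s6}; ε-closure = {s2, s4, s6}.
Read '2': s2→{s3, s4}, s4→{s2, s4, s5}, s6→{s4, s5}; now {s2, s3, s4, s5}.
Read '2': s2→{s3, s4}, s3→∅, s4→{s2, s4, s5}, s5→{s3}; now {s2, s3, s4, s5}.
Read '0': s2→{s2, s4}, s3→∅, s4→{s2, s6}, s5→{s2}; now {s2, s4, s6}.
Read '2': s2→{s3, s4}, s4→{s2, s4, s5}, s6→{s4, s5}; now {s2, s3, s4, s5}.

{s2, s3, s4, s5}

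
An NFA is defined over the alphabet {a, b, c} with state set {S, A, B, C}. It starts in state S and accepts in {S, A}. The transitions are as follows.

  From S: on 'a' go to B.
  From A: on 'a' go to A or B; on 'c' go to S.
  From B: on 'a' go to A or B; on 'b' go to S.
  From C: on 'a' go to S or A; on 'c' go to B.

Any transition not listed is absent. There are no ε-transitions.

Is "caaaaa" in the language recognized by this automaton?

No

Start in {S}.
Read 'c': {S} → ∅.
The set is empty and remains empty for the remaining 5 symbols.
The final set ∅ contains no accepting state.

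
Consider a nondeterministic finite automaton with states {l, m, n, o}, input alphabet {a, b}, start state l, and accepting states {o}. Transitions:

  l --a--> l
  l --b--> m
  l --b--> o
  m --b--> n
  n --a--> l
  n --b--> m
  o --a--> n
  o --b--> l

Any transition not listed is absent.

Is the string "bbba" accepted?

Start in {l}.
Read 'b': {l} → {m, o}.
Read 'b': {m, o} → {l, n}.
Read 'b': {l, n} → {m, o}.
Read 'a': {m, o} → {n}.
The final set {n} contains no accepting state.

No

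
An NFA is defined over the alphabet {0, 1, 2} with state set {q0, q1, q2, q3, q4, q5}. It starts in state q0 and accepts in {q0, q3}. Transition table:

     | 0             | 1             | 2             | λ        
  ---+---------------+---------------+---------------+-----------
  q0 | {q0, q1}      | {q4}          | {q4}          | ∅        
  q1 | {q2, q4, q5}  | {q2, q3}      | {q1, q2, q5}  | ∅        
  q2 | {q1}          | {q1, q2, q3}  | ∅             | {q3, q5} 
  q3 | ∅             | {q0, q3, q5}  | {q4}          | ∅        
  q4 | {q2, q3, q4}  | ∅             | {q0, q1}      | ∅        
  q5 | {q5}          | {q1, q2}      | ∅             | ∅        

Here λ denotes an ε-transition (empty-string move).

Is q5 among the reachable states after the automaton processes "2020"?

Yes

Start in {q0}.
Read '2': q0→{q4}; now {q4}.
Read '0': q4→{q2, q3, q4}; union {q2, q3, q4}; ε-closure = {q2, q3, q4, q5}.
Read '2': q2→∅, q3→{q4}, q4→{q0, q1}, q5→∅; now {q0, q1, q4}.
Read '0': q0→{q0, q1}, q1→{q2, q4, q5}, q4→{q2, q3, q4}; now {q0, q1, q2, q3, q4, q5}.
State q5 is in {q0, q1, q2, q3, q4, q5}.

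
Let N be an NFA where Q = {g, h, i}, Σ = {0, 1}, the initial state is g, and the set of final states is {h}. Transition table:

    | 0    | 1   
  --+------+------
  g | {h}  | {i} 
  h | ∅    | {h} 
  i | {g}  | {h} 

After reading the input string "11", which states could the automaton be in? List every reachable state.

{h}

Start in {g}.
Read '1': {g} → {i}.
Read '1': {i} → {h}.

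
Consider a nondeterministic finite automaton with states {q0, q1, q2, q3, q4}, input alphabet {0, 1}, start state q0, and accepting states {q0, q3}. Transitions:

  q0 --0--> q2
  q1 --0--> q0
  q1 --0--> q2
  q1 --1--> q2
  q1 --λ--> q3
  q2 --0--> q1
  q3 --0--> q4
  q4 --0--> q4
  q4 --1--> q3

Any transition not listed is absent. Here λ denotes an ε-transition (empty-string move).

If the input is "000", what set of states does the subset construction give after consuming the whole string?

{q0, q2, q4}

Start in {q0}.
Read '0': q0→{q2}; now {q2}.
Read '0': q2→{q1}; union {q1}; ε-closure = {q1, q3}.
Read '0': q1→{q0, q2}, q3→{q4}; now {q0, q2, q4}.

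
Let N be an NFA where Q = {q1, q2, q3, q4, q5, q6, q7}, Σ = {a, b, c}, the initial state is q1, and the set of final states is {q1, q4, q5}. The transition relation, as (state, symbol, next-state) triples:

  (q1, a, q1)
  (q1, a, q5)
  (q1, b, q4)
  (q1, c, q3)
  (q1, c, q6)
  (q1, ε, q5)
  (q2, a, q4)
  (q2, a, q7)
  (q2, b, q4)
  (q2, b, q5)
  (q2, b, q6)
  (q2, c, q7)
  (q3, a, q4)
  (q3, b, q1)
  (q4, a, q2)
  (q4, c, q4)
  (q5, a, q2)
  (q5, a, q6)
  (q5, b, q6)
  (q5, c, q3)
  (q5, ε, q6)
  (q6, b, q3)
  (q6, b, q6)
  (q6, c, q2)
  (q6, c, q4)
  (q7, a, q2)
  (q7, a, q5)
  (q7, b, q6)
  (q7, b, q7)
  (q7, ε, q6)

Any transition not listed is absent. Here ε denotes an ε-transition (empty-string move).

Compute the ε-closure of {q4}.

Begin with {q4}.
No ε-moves leave this set, so the closure equals the set itself.

{q4}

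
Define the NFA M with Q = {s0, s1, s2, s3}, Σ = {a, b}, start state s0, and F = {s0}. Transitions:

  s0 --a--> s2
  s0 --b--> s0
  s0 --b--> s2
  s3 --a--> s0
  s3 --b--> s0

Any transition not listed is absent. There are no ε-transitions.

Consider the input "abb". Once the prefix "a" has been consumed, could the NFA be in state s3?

Start in {s0}.
Read 'a': {s0} → {s2}.
State s3 is not in {s2}.

No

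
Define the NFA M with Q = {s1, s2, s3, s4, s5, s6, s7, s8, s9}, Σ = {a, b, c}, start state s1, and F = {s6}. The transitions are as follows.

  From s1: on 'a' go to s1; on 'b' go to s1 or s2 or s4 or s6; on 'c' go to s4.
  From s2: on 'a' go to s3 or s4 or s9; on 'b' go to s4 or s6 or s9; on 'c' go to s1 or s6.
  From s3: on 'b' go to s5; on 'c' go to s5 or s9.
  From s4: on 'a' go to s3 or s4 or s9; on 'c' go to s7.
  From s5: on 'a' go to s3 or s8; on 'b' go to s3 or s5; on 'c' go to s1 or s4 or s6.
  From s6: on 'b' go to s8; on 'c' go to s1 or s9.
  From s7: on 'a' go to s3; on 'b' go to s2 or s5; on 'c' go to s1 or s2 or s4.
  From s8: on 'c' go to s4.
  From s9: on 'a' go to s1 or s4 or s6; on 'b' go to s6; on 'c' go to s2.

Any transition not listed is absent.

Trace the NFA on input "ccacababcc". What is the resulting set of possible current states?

Start in {s1}.
Read 'c': s1→{s4}; now {s4}.
Read 'c': s4→{s7}; now {s7}.
Read 'a': s7→{s3}; now {s3}.
Read 'c': s3→{s5, s9}; now {s5, s9}.
Read 'a': s5→{s3, s8}, s9→{s1, s4, s6}; now {s1, s3, s4, s6, s8}.
Read 'b': s1→{s1, s2, s4, s6}, s3→{s5}, s4→∅, s6→{s8}, s8→∅; now {s1, s2, s4, s5, s6, s8}.
Read 'a': s1→{s1}, s2→{s3, s4, s9}, s4→{s3, s4, s9}, s5→{s3, s8}, s6→∅, s8→∅; now {s1, s3, s4, s8, s9}.
Read 'b': s1→{s1, s2, s4, s6}, s3→{s5}, s4→∅, s8→∅, s9→{s6}; now {s1, s2, s4, s5, s6}.
Read 'c': s1→{s4}, s2→{s1, s6}, s4→{s7}, s5→{s1, s4, s6}, s6→{s1, s9}; now {s1, s4, s6, s7, s9}.
Read 'c': s1→{s4}, s4→{s7}, s6→{s1, s9}, s7→{s1, s2, s4}, s9→{s2}; now {s1, s2, s4, s7, s9}.

{s1, s2, s4, s7, s9}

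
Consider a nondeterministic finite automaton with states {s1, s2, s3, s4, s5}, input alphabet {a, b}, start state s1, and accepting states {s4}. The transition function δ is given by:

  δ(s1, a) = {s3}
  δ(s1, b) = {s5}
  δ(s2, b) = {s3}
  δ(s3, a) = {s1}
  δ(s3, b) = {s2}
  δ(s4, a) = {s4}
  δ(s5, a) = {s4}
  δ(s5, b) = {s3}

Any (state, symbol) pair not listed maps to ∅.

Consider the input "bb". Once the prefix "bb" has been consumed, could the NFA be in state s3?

Yes

Start in {s1}.
Read 'b': s1→{s5}; now {s5}.
Read 'b': s5→{s3}; now {s3}.
State s3 is in {s3}.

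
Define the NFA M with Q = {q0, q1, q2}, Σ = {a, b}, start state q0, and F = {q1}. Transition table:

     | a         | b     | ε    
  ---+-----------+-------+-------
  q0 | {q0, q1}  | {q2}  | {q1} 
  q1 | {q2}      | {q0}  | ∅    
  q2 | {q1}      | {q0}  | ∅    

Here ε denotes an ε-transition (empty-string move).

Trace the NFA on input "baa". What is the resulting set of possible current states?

Start: ε-closure({q0}) = {q0, q1}.
Read 'b': q0→{q2}, q1→{q0}; union {q0, q2}; ε-closure = {q0, q1, q2}.
Read 'a': q0→{q0, q1}, q1→{q2}, q2→{q1}; now {q0, q1, q2}.
Read 'a': q0→{q0, q1}, q1→{q2}, q2→{q1}; now {q0, q1, q2}.

{q0, q1, q2}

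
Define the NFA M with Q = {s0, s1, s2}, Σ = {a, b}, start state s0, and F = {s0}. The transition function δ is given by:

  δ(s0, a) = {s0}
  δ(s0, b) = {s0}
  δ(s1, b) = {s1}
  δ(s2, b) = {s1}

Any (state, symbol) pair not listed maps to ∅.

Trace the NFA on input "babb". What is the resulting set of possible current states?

{s0}

Start in {s0}.
Read 'b': {s0} → {s0}.
Read 'a': {s0} → {s0}.
Read 'b': {s0} → {s0}.
Read 'b': {s0} → {s0}.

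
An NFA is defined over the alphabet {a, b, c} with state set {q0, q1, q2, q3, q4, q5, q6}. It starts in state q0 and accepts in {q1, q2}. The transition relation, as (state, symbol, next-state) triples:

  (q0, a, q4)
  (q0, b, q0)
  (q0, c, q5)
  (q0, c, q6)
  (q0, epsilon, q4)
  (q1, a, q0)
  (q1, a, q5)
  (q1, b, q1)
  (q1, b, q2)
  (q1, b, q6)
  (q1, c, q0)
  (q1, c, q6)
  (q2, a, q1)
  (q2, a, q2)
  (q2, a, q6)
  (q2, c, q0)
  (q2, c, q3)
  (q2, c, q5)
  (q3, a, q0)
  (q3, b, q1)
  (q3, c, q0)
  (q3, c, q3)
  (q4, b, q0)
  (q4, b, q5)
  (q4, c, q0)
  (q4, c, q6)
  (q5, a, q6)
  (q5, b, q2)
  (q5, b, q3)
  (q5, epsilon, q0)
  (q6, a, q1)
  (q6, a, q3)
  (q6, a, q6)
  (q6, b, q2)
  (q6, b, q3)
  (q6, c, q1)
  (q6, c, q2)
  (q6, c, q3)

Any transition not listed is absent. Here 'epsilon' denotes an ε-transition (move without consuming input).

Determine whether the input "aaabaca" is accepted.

No

Start: ε-closure({q0}) = {q0, q4}.
Read 'a': q0→{q4}, q4→∅; now {q4}.
Read 'a': q4→∅; now ∅.
The set is empty and remains empty for the remaining 5 symbols.
The final set ∅ contains no accepting state.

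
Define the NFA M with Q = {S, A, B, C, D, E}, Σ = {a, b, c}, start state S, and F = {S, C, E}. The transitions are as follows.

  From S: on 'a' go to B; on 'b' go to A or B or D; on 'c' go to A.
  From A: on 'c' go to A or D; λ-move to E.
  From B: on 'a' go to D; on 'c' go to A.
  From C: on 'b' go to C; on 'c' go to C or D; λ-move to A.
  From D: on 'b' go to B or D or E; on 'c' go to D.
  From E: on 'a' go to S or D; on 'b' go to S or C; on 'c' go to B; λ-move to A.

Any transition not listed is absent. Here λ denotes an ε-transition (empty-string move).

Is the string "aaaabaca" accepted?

Start in {S}.
Read 'a': {S} → {B}.
Read 'a': {B} → {D}.
Read 'a': {D} → ∅.
The set is empty and remains empty for the remaining 5 symbols.
The final set ∅ contains no accepting state.

No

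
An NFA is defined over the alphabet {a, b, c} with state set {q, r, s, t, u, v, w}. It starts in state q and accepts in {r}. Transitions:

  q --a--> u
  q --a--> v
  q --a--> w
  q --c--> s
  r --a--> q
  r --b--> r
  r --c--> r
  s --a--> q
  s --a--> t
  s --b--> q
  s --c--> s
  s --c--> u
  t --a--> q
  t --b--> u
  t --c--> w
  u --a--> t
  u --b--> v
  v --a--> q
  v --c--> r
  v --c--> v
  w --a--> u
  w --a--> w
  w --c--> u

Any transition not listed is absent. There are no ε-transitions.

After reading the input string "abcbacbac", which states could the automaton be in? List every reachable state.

Start in {q}.
Read 'a': q→{u, v, w}; now {u, v, w}.
Read 'b': u→{v}, v→∅, w→∅; now {v}.
Read 'c': v→{r, v}; now {r, v}.
Read 'b': r→{r}, v→∅; now {r}.
Read 'a': r→{q}; now {q}.
Read 'c': q→{s}; now {s}.
Read 'b': s→{q}; now {q}.
Read 'a': q→{u, v, w}; now {u, v, w}.
Read 'c': u→∅, v→{r, v}, w→{u}; now {r, u, v}.

{r, u, v}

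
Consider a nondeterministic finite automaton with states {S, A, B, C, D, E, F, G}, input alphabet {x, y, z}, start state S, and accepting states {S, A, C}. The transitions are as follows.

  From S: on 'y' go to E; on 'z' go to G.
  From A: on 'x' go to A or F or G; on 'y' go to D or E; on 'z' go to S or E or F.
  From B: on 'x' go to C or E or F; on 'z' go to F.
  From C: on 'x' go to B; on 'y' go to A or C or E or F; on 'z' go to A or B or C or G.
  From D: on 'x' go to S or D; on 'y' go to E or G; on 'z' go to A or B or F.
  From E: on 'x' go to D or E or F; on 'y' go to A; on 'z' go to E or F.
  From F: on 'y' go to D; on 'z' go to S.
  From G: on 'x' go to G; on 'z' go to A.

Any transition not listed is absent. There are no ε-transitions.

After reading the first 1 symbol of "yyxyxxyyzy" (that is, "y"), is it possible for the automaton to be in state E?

Yes

Start in {S}.
Read 'y': {S} → {E}.
State E is in {E}.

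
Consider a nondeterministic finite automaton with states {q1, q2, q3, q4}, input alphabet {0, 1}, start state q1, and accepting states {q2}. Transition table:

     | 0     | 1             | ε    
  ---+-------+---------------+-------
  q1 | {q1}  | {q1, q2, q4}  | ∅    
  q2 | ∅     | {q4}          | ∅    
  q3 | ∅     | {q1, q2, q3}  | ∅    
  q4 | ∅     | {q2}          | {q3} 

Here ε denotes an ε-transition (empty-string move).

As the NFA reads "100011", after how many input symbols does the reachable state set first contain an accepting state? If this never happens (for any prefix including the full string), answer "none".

Start in {q1}.
Read '1': {q1} → {q1, q2, q3, q4}.
None of the earlier sets intersect F, but {q1, q2, q3, q4} does.

1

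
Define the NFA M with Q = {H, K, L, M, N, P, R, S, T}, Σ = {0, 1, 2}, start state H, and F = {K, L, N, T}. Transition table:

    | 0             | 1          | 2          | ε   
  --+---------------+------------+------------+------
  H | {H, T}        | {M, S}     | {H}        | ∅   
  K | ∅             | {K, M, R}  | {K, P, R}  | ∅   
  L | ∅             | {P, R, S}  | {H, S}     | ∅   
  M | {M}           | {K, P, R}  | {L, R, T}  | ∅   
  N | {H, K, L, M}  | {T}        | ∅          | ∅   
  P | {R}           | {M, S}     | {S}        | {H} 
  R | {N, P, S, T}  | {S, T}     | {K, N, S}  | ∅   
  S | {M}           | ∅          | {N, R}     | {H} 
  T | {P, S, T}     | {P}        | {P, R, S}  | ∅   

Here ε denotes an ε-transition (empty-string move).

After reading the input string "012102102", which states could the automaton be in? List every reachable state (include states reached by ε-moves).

Start in {H}.
Read '0': {H} → {H, T}.
Read '1': {H, T} → {H, M, P, S}.
Read '2': {H, M, P, S} → {H, L, N, R, S, T}.
Read '1': {H, L, N, R, S, T} → {H, M, P, R, S, T}.
Read '0': {H, M, P, R, S, T} → {H, M, N, P, R, S, T}.
Read '2': {H, M, N, P, R, S, T} → {H, K, L, N, P, R, S, T}.
Read '1': {H, K, L, N, P, R, S, T} → {H, K, M, P, R, S, T}.
Read '0': {H, K, M, P, R, S, T} → {H, M, N, P, R, S, T}.
Read '2': {H, M, N, P, R, S, T} → {H, K, L, N, P, R, S, T}.

{H, K, L, N, P, R, S, T}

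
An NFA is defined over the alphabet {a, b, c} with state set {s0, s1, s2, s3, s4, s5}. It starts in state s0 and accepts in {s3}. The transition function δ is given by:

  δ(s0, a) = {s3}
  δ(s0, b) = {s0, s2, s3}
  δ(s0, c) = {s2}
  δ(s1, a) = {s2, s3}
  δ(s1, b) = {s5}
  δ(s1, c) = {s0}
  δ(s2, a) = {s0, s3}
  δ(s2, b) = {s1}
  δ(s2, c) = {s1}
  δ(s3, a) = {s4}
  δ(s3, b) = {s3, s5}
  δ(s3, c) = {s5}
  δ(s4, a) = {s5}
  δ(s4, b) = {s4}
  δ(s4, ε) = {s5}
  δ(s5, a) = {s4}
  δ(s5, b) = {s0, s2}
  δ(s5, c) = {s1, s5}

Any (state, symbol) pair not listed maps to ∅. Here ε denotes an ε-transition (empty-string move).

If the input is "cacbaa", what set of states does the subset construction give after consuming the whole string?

{s0, s3, s4, s5}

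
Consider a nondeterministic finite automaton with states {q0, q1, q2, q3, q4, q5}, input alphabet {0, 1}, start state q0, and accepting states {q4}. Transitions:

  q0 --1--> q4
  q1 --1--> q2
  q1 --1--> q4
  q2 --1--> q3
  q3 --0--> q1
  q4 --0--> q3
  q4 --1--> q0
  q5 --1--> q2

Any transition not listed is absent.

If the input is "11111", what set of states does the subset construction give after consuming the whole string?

{q4}

Start in {q0}.
Read '1': {q0} → {q4}.
Read '1': {q4} → {q0}.
Read '1': {q0} → {q4}.
Read '1': {q4} → {q0}.
Read '1': {q0} → {q4}.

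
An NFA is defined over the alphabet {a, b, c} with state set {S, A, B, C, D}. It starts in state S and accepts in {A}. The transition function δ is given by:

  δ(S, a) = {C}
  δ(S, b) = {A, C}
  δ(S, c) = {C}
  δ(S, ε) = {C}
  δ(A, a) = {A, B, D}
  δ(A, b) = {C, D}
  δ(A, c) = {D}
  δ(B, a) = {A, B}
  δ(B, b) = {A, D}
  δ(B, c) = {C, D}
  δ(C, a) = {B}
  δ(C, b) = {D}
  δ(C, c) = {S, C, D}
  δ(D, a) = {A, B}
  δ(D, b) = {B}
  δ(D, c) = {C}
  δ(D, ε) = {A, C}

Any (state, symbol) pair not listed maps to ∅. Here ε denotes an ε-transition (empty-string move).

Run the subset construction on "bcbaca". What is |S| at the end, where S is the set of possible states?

Start: ε-closure({S}) = {S, C}.
Read 'b': S→{A, C}, C→{D}; now {A, C, D}.
Read 'c': A→{D}, C→{S, C, D}, D→{C}; union {S, C, D}; ε-closure = {S, A, C, D}.
Read 'b': S→{A, C}, A→{C, D}, C→{D}, D→{B}; now {A, B, C, D}.
Read 'a': A→{A, B, D}, B→{A, B}, C→{B}, D→{A, B}; union {A, B, D}; ε-closure = {A, B, C, D}.
Read 'c': A→{D}, B→{C, D}, C→{S, C, D}, D→{C}; union {S, C, D}; ε-closure = {S, A, C, D}.
Read 'a': S→{C}, A→{A, B, D}, C→{B}, D→{A, B}; now {A, B, C, D}.
That set has 4 states.

4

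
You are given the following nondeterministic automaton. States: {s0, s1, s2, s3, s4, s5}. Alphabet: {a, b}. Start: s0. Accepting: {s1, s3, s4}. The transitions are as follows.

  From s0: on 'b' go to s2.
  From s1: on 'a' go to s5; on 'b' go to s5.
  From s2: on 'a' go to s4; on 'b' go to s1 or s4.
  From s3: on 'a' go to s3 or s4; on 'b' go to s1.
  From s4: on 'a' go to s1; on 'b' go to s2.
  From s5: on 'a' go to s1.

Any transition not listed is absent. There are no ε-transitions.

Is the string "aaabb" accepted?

Start in {s0}.
Read 'a': s0→∅; now ∅.
The set is empty and remains empty for the remaining 4 symbols.
The final set ∅ contains no accepting state.

No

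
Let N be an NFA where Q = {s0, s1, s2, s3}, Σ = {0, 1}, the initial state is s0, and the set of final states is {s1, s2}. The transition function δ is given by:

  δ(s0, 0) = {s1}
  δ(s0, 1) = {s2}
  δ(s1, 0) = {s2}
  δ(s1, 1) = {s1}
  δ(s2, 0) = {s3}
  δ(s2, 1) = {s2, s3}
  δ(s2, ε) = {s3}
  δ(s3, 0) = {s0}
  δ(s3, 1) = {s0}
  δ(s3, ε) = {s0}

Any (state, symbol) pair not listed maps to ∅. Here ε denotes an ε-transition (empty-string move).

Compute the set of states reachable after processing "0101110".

{s0, s1, s3}

Start in {s0}.
Read '0': {s0} → {s1}.
Read '1': {s1} → {s1}.
Read '0': {s1} → {s0, s2, s3}.
Read '1': {s0, s2, s3} → {s0, s2, s3}.
Read '1': {s0, s2, s3} → {s0, s2, s3}.
Read '1': {s0, s2, s3} → {s0, s2, s3}.
Read '0': {s0, s2, s3} → {s0, s1, s3}.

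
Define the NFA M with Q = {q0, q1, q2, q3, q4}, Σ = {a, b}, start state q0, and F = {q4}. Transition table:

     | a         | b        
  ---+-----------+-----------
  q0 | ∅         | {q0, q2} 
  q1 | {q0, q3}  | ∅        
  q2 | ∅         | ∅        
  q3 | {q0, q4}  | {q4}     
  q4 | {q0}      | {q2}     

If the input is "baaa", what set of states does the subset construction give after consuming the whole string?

Start in {q0}.
Read 'b': {q0} → {q0, q2}.
Read 'a': {q0, q2} → ∅.
The set is empty and remains empty for the remaining 2 symbols.

∅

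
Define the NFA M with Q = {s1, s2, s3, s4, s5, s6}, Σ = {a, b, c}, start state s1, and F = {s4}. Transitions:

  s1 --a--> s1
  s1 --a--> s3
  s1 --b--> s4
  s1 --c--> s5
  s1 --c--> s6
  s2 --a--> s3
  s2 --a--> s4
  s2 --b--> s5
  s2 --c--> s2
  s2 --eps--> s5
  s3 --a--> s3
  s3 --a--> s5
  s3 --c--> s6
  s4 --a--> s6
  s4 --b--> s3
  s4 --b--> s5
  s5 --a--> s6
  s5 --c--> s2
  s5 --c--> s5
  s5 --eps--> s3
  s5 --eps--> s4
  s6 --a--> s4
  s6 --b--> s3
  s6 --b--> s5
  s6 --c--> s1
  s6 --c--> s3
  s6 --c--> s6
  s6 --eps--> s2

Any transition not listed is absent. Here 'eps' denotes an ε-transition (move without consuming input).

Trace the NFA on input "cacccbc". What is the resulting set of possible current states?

Start in {s1}.
Read 'c': s1→{s5, s6}; union {s5, s6}; ε-closure = {s2, s3, s4, s5, s6}.
Read 'a': s2→{s3, s4}, s3→{s3, s5}, s4→{s6}, s5→{s6}, s6→{s4}; union {s3, s4, s5, s6}; ε-closure = {s2, s3, s4, s5, s6}.
Read 'c': s2→{s2}, s3→{s6}, s4→∅, s5→{s2, s5}, s6→{s1, s3, s6}; union {s1, s2, s3, s5, s6}; ε-closure = {s1, s2, s3, s4, s5, s6}.
Read 'c': s1→{s5, s6}, s2→{s2}, s3→{s6}, s4→∅, s5→{s2, s5}, s6→{s1, s3, s6}; union {s1, s2, s3, s5, s6}; ε-closure = {s1, s2, s3, s4, s5, s6}.
Read 'c': s1→{s5, s6}, s2→{s2}, s3→{s6}, s4→∅, s5→{s2, s5}, s6→{s1, s3, s6}; union {s1, s2, s3, s5, s6}; ε-closure = {s1, s2, s3, s4, s5, s6}.
Read 'b': s1→{s4}, s2→{s5}, s3→∅, s4→{s3, s5}, s5→∅, s6→{s3, s5}; now {s3, s4, s5}.
Read 'c': s3→{s6}, s4→∅, s5→{s2, s5}; union {s2, s5, s6}; ε-closure = {s2, s3, s4, s5, s6}.

{s2, s3, s4, s5, s6}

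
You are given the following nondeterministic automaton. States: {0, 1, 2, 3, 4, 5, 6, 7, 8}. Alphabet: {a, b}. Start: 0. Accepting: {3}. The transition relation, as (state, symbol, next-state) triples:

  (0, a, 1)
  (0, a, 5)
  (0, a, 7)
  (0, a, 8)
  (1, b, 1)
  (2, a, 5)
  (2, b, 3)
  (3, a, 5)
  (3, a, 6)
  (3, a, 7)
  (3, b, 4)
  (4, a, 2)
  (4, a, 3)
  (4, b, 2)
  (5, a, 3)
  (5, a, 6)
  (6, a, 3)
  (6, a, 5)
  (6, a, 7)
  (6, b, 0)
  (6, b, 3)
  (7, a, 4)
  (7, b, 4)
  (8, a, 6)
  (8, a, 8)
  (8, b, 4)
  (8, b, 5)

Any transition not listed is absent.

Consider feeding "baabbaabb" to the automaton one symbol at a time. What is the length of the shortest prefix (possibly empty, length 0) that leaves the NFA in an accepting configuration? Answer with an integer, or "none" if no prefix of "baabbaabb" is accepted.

none

Start in {0}.
Read 'b': {0} → ∅.
The set is empty and remains empty for the remaining 8 symbols.
No reachable set along the way intersects F.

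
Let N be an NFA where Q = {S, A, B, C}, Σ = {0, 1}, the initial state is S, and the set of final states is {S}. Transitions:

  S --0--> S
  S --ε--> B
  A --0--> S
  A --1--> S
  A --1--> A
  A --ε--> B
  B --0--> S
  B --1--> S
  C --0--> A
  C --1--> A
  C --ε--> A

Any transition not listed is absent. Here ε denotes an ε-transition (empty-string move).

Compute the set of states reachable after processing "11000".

{S, B}

Start: ε-closure({S}) = {S, B}.
Read '1': {S, B} → {S, B}.
Read '1': {S, B} → {S, B}.
Read '0': {S, B} → {S, B}.
Read '0': {S, B} → {S, B}.
Read '0': {S, B} → {S, B}.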